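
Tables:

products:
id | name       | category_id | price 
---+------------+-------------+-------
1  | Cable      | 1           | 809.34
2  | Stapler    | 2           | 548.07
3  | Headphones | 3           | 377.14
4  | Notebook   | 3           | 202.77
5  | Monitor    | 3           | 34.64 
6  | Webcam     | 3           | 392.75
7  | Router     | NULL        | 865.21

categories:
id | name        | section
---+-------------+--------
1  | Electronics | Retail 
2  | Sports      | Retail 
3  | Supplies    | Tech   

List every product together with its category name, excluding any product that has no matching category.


INNER JOIN keeps only products rows whose category_id matches an id in categories. Walk through each product:
  - product 1 (Cable): category_id=1 -> matches Electronics
  - product 2 (Stapler): category_id=2 -> matches Sports
  - product 3 (Headphones): category_id=3 -> matches Supplies
  - product 4 (Notebook): category_id=3 -> matches Supplies
  - product 5 (Monitor): category_id=3 -> matches Supplies
  - product 6 (Webcam): category_id=3 -> matches Supplies
  - product 7 (Router): category_id=NULL, no match -> dropped
So 1 of 7 rows is dropped.

SQL:
SELECT a.name, b.name AS category
FROM products a
INNER JOIN categories b ON a.category_id = b.id

Result:
name       | category   
-----------+------------
Cable      | Electronics
Stapler    | Sports     
Headphones | Supplies   
Notebook   | Supplies   
Monitor    | Supplies   
Webcam     | Supplies   


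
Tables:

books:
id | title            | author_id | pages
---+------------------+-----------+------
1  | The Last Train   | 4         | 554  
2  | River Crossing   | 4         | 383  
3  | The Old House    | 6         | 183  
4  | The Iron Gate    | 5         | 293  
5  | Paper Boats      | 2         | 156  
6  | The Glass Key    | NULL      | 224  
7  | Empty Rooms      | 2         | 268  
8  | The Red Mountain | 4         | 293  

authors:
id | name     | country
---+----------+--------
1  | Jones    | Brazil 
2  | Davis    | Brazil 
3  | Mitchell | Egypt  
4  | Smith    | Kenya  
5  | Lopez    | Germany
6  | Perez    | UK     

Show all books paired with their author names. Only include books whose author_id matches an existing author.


INNER JOIN keeps only books rows whose author_id matches an id in authors. Walk through each book:
  - book 1 (The Last Train): author_id=4 -> matches Smith
  - book 2 (River Crossing): author_id=4 -> matches Smith
  - book 3 (The Old House): author_id=6 -> matches Perez
  - book 4 (The Iron Gate): author_id=5 -> matches Lopez
  - book 5 (Paper Boats): author_id=2 -> matches Davis
  - book 6 (The Glass Key): author_id=NULL, no match -> dropped
  - book 7 (Empty Rooms): author_id=2 -> matches Davis
  - book 8 (The Red Mountain): author_id=4 -> matches Smith
So 1 of 8 rows is dropped.

SQL:
SELECT a.title, b.name AS author
FROM books a
INNER JOIN authors b ON a.author_id = b.id

Result:
title            | author
-----------------+-------
The Last Train   | Smith 
River Crossing   | Smith 
The Old House    | Perez 
The Iron Gate    | Lopez 
Paper Boats      | Davis 
Empty Rooms      | Davis 
The Red Mountain | Smith 


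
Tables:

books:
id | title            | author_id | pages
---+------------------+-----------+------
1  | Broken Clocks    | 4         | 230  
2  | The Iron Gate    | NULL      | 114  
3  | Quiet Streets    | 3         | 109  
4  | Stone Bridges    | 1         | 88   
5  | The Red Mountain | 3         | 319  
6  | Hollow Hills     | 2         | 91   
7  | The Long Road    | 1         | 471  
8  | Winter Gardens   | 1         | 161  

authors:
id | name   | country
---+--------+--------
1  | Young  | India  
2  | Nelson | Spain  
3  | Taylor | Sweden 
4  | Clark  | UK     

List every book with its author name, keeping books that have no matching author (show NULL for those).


LEFT JOIN keeps every row from books (the left table); where author_id has no match in authors, the author columns become NULL. Walk through each book:
  - book 1 (Broken Clocks): author_id=4 -> matches Clark
  - book 2 (The Iron Gate): author_id=NULL, no match -> kept with NULL
  - book 3 (Quiet Streets): author_id=3 -> matches Taylor
  - book 4 (Stone Bridges): author_id=1 -> matches Young
  - book 5 (The Red Mountain): author_id=3 -> matches Taylor
  - book 6 (Hollow Hills): author_id=2 -> matches Nelson
  - book 7 (The Long Road): author_id=1 -> matches Young
  - book 8 (Winter Gardens): author_id=1 -> matches Young
All 8 rows appear; 1 has NULL author.

SQL:
SELECT a.title, b.name AS author
FROM books a
LEFT JOIN authors b ON a.author_id = b.id

Result:
title            | author
-----------------+-------
Broken Clocks    | Clark 
The Iron Gate    | NULL  
Quiet Streets    | Taylor
Stone Bridges    | Young 
The Red Mountain | Taylor
Hollow Hills     | Nelson
The Long Road    | Young 
Winter Gardens   | Young 


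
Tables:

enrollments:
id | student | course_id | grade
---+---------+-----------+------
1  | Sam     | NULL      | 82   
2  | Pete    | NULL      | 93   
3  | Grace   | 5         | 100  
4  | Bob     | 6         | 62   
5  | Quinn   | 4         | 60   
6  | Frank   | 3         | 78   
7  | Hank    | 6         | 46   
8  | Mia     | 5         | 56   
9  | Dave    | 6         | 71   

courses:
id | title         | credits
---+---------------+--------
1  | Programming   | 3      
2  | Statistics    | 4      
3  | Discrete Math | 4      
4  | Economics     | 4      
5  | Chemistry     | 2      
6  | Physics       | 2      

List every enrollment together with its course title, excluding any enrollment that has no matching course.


INNER JOIN keeps only enrollments rows whose course_id matches an id in courses. Walk through each enrollment:
  - enrollment 1 (Sam): course_id=NULL, no match -> dropped
  - enrollment 2 (Pete): course_id=NULL, no match -> dropped
  - enrollment 3 (Grace): course_id=5 -> matches Chemistry
  - enrollment 4 (Bob): course_id=6 -> matches Physics
  - enrollment 5 (Quinn): course_id=4 -> matches Economics
  - enrollment 6 (Frank): course_id=3 -> matches Discrete Math
  - enrollment 7 (Hank): course_id=6 -> matches Physics
  - enrollment 8 (Mia): course_id=5 -> matches Chemistry
  - enrollment 9 (Dave): course_id=6 -> matches Physics
So 2 of 9 rows are dropped.

SQL:
SELECT a.student, b.title AS course
FROM enrollments a
INNER JOIN courses b ON a.course_id = b.id

Result:
student | course       
--------+--------------
Grace   | Chemistry    
Bob     | Physics      
Quinn   | Economics    
Frank   | Discrete Math
Hank    | Physics      
Mia     | Chemistry    
Dave    | Physics      


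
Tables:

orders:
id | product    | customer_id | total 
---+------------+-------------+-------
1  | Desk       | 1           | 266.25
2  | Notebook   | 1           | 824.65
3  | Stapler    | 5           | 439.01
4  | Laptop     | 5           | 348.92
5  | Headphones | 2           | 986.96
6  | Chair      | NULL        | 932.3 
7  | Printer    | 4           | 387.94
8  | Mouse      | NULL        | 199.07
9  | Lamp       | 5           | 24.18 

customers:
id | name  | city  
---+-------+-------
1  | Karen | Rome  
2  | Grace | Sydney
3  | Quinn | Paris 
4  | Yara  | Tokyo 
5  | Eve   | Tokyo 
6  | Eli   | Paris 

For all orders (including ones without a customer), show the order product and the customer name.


LEFT JOIN keeps every row from orders (the left table); where customer_id has no match in customers, the customer columns become NULL. Walk through each order:
  - order 1 (Desk): customer_id=1 -> matches Karen
  - order 2 (Notebook): customer_id=1 -> matches Karen
  - order 3 (Stapler): customer_id=5 -> matches Eve
  - order 4 (Laptop): customer_id=5 -> matches Eve
  - order 5 (Headphones): customer_id=2 -> matches Grace
  - order 6 (Chair): customer_id=NULL, no match -> kept with NULL
  - order 7 (Printer): customer_id=4 -> matches Yara
  - order 8 (Mouse): customer_id=NULL, no match -> kept with NULL
  - order 9 (Lamp): customer_id=5 -> matches Eve
All 9 rows appear; 2 have NULL customer.

SQL:
SELECT a.product, b.name AS customer
FROM orders a
LEFT JOIN customers b ON a.customer_id = b.id

Result:
product    | customer
-----------+---------
Desk       | Karen   
Notebook   | Karen   
Stapler    | Eve     
Laptop     | Eve     
Headphones | Grace   
Chair      | NULL    
Printer    | Yara    
Mouse      | NULL    
Lamp       | Eve     


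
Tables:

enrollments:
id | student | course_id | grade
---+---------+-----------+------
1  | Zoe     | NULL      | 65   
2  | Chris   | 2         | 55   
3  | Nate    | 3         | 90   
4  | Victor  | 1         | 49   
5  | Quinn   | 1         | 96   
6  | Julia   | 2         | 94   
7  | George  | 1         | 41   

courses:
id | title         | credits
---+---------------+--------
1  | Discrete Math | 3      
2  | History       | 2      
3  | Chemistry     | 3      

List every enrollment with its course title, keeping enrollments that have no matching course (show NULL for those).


LEFT JOIN keeps every row from enrollments (the left table); where course_id has no match in courses, the course columns become NULL. Walk through each enrollment:
  - enrollment 1 (Zoe): course_id=NULL, no match -> kept with NULL
  - enrollment 2 (Chris): course_id=2 -> matches History
  - enrollment 3 (Nate): course_id=3 -> matches Chemistry
  - enrollment 4 (Victor): course_id=1 -> matches Discrete Math
  - enrollment 5 (Quinn): course_id=1 -> matches Discrete Math
  - enrollment 6 (Julia): course_id=2 -> matches History
  - enrollment 7 (George): course_id=1 -> matches Discrete Math
All 7 rows appear; 1 has NULL course.

SQL:
SELECT a.student, b.title AS course
FROM enrollments a
LEFT JOIN courses b ON a.course_id = b.id

Result:
student | course       
--------+--------------
Zoe     | NULL         
Chris   | History      
Nate    | Chemistry    
Victor  | Discrete Math
Quinn   | Discrete Math
Julia   | History      
George  | Discrete Math


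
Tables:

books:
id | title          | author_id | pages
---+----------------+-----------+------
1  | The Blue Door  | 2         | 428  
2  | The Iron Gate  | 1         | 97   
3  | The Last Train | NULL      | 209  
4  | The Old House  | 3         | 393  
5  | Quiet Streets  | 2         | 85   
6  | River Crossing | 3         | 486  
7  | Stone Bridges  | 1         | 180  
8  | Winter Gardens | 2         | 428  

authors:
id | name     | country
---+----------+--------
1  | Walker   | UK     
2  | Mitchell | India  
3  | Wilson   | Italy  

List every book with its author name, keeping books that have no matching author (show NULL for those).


LEFT JOIN keeps every row from books (the left table); where author_id has no match in authors, the author columns become NULL. Walk through each book:
  - book 1 (The Blue Door): author_id=2 -> matches Mitchell
  - book 2 (The Iron Gate): author_id=1 -> matches Walker
  - book 3 (The Last Train): author_id=NULL, no match -> kept with NULL
  - book 4 (The Old House): author_id=3 -> matches Wilson
  - book 5 (Quiet Streets): author_id=2 -> matches Mitchell
  - book 6 (River Crossing): author_id=3 -> matches Wilson
  - book 7 (Stone Bridges): author_id=1 -> matches Walker
  - book 8 (Winter Gardens): author_id=2 -> matches Mitchell
All 8 rows appear; 1 has NULL author.

SQL:
SELECT a.title, b.name AS author
FROM books a
LEFT JOIN authors b ON a.author_id = b.id

Result:
title          | author  
---------------+---------
The Blue Door  | Mitchell
The Iron Gate  | Walker  
The Last Train | NULL    
The Old House  | Wilson  
Quiet Streets  | Mitchell
River Crossing | Wilson  
Stone Bridges  | Walker  
Winter Gardens | Mitchell


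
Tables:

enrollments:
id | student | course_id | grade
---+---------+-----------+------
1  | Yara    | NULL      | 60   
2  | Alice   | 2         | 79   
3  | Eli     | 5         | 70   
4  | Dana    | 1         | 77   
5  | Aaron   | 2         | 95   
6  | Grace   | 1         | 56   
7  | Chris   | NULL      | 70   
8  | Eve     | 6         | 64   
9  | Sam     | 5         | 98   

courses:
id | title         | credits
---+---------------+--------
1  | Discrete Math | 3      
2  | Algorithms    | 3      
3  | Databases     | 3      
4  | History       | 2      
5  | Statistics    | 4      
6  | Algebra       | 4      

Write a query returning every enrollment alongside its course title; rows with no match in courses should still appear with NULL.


LEFT JOIN keeps every row from enrollments (the left table); where course_id has no match in courses, the course columns become NULL. Walk through each enrollment:
  - enrollment 1 (Yara): course_id=NULL, no match -> kept with NULL
  - enrollment 2 (Alice): course_id=2 -> matches Algorithms
  - enrollment 3 (Eli): course_id=5 -> matches Statistics
  - enrollment 4 (Dana): course_id=1 -> matches Discrete Math
  - enrollment 5 (Aaron): course_id=2 -> matches Algorithms
  - enrollment 6 (Grace): course_id=1 -> matches Discrete Math
  - enrollment 7 (Chris): course_id=NULL, no match -> kept with NULL
  - enrollment 8 (Eve): course_id=6 -> matches Algebra
  - enrollment 9 (Sam): course_id=5 -> matches Statistics
All 9 rows appear; 2 have NULL course.

SQL:
SELECT a.student, b.title AS course
FROM enrollments a
LEFT JOIN courses b ON a.course_id = b.id

Result:
student | course       
--------+--------------
Yara    | NULL         
Alice   | Algorithms   
Eli     | Statistics   
Dana    | Discrete Math
Aaron   | Algorithms   
Grace   | Discrete Math
Chris   | NULL         
Eve     | Algebra      
Sam     | Statistics   


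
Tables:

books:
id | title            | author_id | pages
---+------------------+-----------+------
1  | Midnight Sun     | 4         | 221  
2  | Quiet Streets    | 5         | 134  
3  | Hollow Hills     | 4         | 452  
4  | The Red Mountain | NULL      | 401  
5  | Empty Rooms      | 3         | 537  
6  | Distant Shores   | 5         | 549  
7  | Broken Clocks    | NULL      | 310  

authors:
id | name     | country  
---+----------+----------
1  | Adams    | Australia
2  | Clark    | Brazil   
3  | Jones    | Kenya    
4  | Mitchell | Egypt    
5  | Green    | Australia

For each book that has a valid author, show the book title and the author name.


INNER JOIN keeps only books rows whose author_id matches an id in authors. Walk through each book:
  - book 1 (Midnight Sun): author_id=4 -> matches Mitchell
  - book 2 (Quiet Streets): author_id=5 -> matches Green
  - book 3 (Hollow Hills): author_id=4 -> matches Mitchell
  - book 4 (The Red Mountain): author_id=NULL, no match -> dropped
  - book 5 (Empty Rooms): author_id=3 -> matches Jones
  - book 6 (Distant Shores): author_id=5 -> matches Green
  - book 7 (Broken Clocks): author_id=NULL, no match -> dropped
So 2 of 7 rows are dropped.

SQL:
SELECT a.title, b.name AS author
FROM books a
INNER JOIN authors b ON a.author_id = b.id

Result:
title          | author  
---------------+---------
Midnight Sun   | Mitchell
Quiet Streets  | Green   
Hollow Hills   | Mitchell
Empty Rooms    | Jones   
Distant Shores | Green   


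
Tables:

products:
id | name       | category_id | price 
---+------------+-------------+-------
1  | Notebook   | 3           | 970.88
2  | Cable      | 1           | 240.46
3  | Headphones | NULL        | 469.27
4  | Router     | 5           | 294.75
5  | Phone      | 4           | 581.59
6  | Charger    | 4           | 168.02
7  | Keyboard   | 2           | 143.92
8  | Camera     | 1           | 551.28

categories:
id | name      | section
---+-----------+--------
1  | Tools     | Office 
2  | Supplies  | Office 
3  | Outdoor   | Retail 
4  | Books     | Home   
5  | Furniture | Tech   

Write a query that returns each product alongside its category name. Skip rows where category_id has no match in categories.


INNER JOIN keeps only products rows whose category_id matches an id in categories. Walk through each product:
  - product 1 (Notebook): category_id=3 -> matches Outdoor
  - product 2 (Cable): category_id=1 -> matches Tools
  - product 3 (Headphones): category_id=NULL, no match -> dropped
  - product 4 (Router): category_id=5 -> matches Furniture
  - product 5 (Phone): category_id=4 -> matches Books
  - product 6 (Charger): category_id=4 -> matches Books
  - product 7 (Keyboard): category_id=2 -> matches Supplies
  - product 8 (Camera): category_id=1 -> matches Tools
So 1 of 8 rows is dropped.

SQL:
SELECT a.name, b.name AS category
FROM products a
INNER JOIN categories b ON a.category_id = b.id

Result:
name     | category 
---------+----------
Notebook | Outdoor  
Cable    | Tools    
Router   | Furniture
Phone    | Books    
Charger  | Books    
Keyboard | Supplies 
Camera   | Tools    


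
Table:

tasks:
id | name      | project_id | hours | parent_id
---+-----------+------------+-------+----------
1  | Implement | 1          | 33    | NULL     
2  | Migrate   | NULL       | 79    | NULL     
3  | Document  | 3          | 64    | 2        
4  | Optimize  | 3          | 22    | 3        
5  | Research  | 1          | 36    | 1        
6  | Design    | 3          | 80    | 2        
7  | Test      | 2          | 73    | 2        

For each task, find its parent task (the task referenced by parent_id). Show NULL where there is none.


This is a self-join: tasks is joined to a second copy of itself, matching each row's parent_id to another row's id. Use LEFT JOIN so rows with parent_id=NULL are kept.
  - task 1 (Implement): parent_id=NULL -> NULL
  - task 2 (Migrate): parent_id=NULL -> NULL
  - task 3 (Document): parent_id=2 -> Migrate
  - task 4 (Optimize): parent_id=3 -> Document
  - task 5 (Research): parent_id=1 -> Implement
  - task 6 (Design): parent_id=2 -> Migrate
  - task 7 (Test): parent_id=2 -> Migrate

SQL:
SELECT a.name AS item, b.name AS parent
FROM tasks a
LEFT JOIN tasks b ON a.parent_id = b.id

Result:
item      | parent   
----------+----------
Implement | NULL     
Migrate   | NULL     
Document  | Migrate  
Optimize  | Document 
Research  | Implement
Design    | Migrate  
Test      | Migrate  


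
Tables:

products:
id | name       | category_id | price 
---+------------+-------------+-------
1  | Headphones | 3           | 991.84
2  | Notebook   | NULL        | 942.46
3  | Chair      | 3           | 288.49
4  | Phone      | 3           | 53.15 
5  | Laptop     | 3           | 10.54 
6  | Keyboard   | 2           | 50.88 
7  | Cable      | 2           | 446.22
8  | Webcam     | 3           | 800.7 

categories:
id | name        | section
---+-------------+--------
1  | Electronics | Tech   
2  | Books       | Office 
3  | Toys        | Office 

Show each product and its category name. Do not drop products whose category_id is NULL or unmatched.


LEFT JOIN keeps every row from products (the left table); where category_id has no match in categories, the category columns become NULL. Walk through each product:
  - product 1 (Headphones): category_id=3 -> matches Toys
  - product 2 (Notebook): category_id=NULL, no match -> kept with NULL
  - product 3 (Chair): category_id=3 -> matches Toys
  - product 4 (Phone): category_id=3 -> matches Toys
  - product 5 (Laptop): category_id=3 -> matches Toys
  - product 6 (Keyboard): category_id=2 -> matches Books
  - product 7 (Cable): category_id=2 -> matches Books
  - product 8 (Webcam): category_id=3 -> matches Toys
All 8 rows appear; 1 has NULL category.

SQL:
SELECT a.name, b.name AS category
FROM products a
LEFT JOIN categories b ON a.category_id = b.id

Result:
name       | category
-----------+---------
Headphones | Toys    
Notebook   | NULL    
Chair      | Toys    
Phone      | Toys    
Laptop     | Toys    
Keyboard   | Books   
Cable      | Books   
Webcam     | Toys    


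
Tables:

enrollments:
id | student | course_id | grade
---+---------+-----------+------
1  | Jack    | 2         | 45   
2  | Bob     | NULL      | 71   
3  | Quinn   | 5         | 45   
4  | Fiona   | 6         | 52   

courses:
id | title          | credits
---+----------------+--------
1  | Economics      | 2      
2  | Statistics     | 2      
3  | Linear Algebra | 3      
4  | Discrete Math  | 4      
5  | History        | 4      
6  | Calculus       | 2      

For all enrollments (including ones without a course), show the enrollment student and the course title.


LEFT JOIN keeps every row from enrollments (the left table); where course_id has no match in courses, the course columns become NULL. Walk through each enrollment:
  - enrollment 1 (Jack): course_id=2 -> matches Statistics
  - enrollment 2 (Bob): course_id=NULL, no match -> kept with NULL
  - enrollment 3 (Quinn): course_id=5 -> matches History
  - enrollment 4 (Fiona): course_id=6 -> matches Calculus
All 4 rows appear; 1 has NULL course.

SQL:
SELECT a.student, b.title AS course
FROM enrollments a
LEFT JOIN courses b ON a.course_id = b.id

Result:
student | course    
--------+-----------
Jack    | Statistics
Bob     | NULL      
Quinn   | History   
Fiona   | Calculus  


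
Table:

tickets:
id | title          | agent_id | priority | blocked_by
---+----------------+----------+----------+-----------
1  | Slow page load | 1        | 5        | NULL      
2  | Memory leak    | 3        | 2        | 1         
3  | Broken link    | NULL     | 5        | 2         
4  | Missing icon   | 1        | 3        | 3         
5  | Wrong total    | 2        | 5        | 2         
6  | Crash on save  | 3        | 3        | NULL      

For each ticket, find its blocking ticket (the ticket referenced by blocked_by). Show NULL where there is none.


This is a self-join: tickets is joined to a second copy of itself, matching each row's blocked_by to another row's id. Use LEFT JOIN so rows with blocked_by=NULL are kept.
  - ticket 1 (Slow page load): blocked_by=NULL -> NULL
  - ticket 2 (Memory leak): blocked_by=1 -> Slow page load
  - ticket 3 (Broken link): blocked_by=2 -> Memory leak
  - ticket 4 (Missing icon): blocked_by=3 -> Broken link
  - ticket 5 (Wrong total): blocked_by=2 -> Memory leak
  - ticket 6 (Crash on save): blocked_by=NULL -> NULL

SQL:
SELECT a.title AS item, b.title AS blocked_by
FROM tickets a
LEFT JOIN tickets b ON a.blocked_by = b.id

Result:
item           | blocked_by    
---------------+---------------
Slow page load | NULL          
Memory leak    | Slow page load
Broken link    | Memory leak   
Missing icon   | Broken link   
Wrong total    | Memory leak   
Crash on save  | NULL          


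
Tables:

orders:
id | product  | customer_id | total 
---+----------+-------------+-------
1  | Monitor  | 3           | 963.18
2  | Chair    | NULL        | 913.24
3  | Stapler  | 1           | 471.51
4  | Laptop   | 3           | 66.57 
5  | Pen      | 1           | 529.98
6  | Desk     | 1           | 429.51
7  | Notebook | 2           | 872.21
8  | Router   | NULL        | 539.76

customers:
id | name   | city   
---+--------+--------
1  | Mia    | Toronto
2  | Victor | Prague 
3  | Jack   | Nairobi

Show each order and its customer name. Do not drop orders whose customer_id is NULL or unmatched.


LEFT JOIN keeps every row from orders (the left table); where customer_id has no match in customers, the customer columns become NULL. Walk through each order:
  - order 1 (Monitor): customer_id=3 -> matches Jack
  - order 2 (Chair): customer_id=NULL, no match -> kept with NULL
  - order 3 (Stapler): customer_id=1 -> matches Mia
  - order 4 (Laptop): customer_id=3 -> matches Jack
  - order 5 (Pen): customer_id=1 -> matches Mia
  - order 6 (Desk): customer_id=1 -> matches Mia
  - order 7 (Notebook): customer_id=2 -> matches Victor
  - order 8 (Router): customer_id=NULL, no match -> kept with NULL
All 8 rows appear; 2 have NULL customer.

SQL:
SELECT a.product, b.name AS customer
FROM orders a
LEFT JOIN customers b ON a.customer_id = b.id

Result:
product  | customer
---------+---------
Monitor  | Jack    
Chair    | NULL    
Stapler  | Mia     
Laptop   | Jack    
Pen      | Mia     
Desk     | Mia     
Notebook | Victor  
Router   | NULL    


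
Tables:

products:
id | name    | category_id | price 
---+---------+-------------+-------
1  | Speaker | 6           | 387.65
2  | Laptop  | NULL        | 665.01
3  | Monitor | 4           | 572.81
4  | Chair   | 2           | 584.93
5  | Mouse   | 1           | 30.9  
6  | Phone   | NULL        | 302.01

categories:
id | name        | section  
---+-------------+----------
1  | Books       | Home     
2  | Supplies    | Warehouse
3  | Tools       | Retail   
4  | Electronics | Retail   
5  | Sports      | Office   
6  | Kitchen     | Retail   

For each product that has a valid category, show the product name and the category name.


INNER JOIN keeps only products rows whose category_id matches an id in categories. Walk through each product:
  - product 1 (Speaker): category_id=6 -> matches Kitchen
  - product 2 (Laptop): category_id=NULL, no match -> dropped
  - product 3 (Monitor): category_id=4 -> matches Electronics
  - product 4 (Chair): category_id=2 -> matches Supplies
  - product 5 (Mouse): category_id=1 -> matches Books
  - product 6 (Phone): category_id=NULL, no match -> dropped
So 2 of 6 rows are dropped.

SQL:
SELECT a.name, b.name AS category
FROM products a
INNER JOIN categories b ON a.category_id = b.id

Result:
name    | category   
--------+------------
Speaker | Kitchen    
Monitor | Electronics
Chair   | Supplies   
Mouse   | Books      


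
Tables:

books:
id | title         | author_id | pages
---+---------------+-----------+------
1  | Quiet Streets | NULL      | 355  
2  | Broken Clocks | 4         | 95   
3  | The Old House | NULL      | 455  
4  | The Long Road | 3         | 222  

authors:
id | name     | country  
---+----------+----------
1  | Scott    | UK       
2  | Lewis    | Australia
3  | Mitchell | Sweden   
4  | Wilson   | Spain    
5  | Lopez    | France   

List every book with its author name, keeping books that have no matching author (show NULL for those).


LEFT JOIN keeps every row from books (the left table); where author_id has no match in authors, the author columns become NULL. Walk through each book:
  - book 1 (Quiet Streets): author_id=NULL, no match -> kept with NULL
  - book 2 (Broken Clocks): author_id=4 -> matches Wilson
  - book 3 (The Old House): author_id=NULL, no match -> kept with NULL
  - book 4 (The Long Road): author_id=3 -> matches Mitchell
All 4 rows appear; 2 have NULL author.

SQL:
SELECT a.title, b.name AS author
FROM books a
LEFT JOIN authors b ON a.author_id = b.id

Result:
title         | author  
--------------+---------
Quiet Streets | NULL    
Broken Clocks | Wilson  
The Old House | NULL    
The Long Road | Mitchell


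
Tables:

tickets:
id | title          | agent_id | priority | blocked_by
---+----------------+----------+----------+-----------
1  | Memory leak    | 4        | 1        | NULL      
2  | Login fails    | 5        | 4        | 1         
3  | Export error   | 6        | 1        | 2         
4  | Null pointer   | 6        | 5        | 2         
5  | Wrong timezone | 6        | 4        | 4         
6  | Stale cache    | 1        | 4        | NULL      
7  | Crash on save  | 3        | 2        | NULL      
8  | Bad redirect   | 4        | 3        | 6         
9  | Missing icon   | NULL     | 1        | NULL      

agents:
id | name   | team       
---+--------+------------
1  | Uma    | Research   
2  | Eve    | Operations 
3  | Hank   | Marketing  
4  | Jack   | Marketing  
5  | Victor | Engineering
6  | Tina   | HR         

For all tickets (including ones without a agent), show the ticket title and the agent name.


LEFT JOIN keeps every row from tickets (the left table); where agent_id has no match in agents, the agent columns become NULL. Walk through each ticket:
  - ticket 1 (Memory leak): agent_id=4 -> matches Jack
  - ticket 2 (Login fails): agent_id=5 -> matches Victor
  - ticket 3 (Export error): agent_id=6 -> matches Tina
  - ticket 4 (Null pointer): agent_id=6 -> matches Tina
  - ticket 5 (Wrong timezone): agent_id=6 -> matches Tina
  - ticket 6 (Stale cache): agent_id=1 -> matches Uma
  - ticket 7 (Crash on save): agent_id=3 -> matches Hank
  - ticket 8 (Bad redirect): agent_id=4 -> matches Jack
  - ticket 9 (Missing icon): agent_id=NULL, no match -> kept with NULL
All 9 rows appear; 1 has NULL agent.

SQL:
SELECT a.title, b.name AS agent
FROM tickets a
LEFT JOIN agents b ON a.agent_id = b.id

Result:
title          | agent 
---------------+-------
Memory leak    | Jack  
Login fails    | Victor
Export error   | Tina  
Null pointer   | Tina  
Wrong timezone | Tina  
Stale cache    | Uma   
Crash on save  | Hank  
Bad redirect   | Jack  
Missing icon   | NULL  


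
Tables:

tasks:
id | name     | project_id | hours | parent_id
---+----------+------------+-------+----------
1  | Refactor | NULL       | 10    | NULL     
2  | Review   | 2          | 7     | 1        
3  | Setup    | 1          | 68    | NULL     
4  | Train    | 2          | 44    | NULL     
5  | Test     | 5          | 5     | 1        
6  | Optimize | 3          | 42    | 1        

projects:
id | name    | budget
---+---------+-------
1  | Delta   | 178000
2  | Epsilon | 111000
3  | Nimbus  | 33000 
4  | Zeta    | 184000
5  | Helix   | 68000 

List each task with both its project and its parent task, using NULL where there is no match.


Two LEFT JOINs from the same base table tasks: one to projects via project_id, one to tasks itself via parent_id. Both are LEFT so every task is preserved.
Match against projects:
  - task 1 (Refactor): project_id=NULL, no match -> kept with NULL
  - task 2 (Review): project_id=2 -> matches Epsilon
  - task 3 (Setup): project_id=1 -> matches Delta
  - task 4 (Train): project_id=2 -> matches Epsilon
  - task 5 (Test): project_id=5 -> matches Helix
  - task 6 (Optimize): project_id=3 -> matches Nimbus
Match against tasks (self):
  - task 1 (Refactor): parent_id=NULL -> NULL
  - task 2 (Review): parent_id=1 -> Refactor
  - task 3 (Setup): parent_id=NULL -> NULL
  - task 4 (Train): parent_id=NULL -> NULL
  - task 5 (Test): parent_id=1 -> Refactor
  - task 6 (Optimize): parent_id=1 -> Refactor

SQL:
SELECT a.name, b.name AS project, c.name AS parent
FROM tasks a
LEFT JOIN projects b ON a.project_id = b.id
LEFT JOIN tasks c ON a.parent_id = c.id

Result:
name     | project | parent  
---------+---------+---------
Refactor | NULL    | NULL    
Review   | Epsilon | Refactor
Setup    | Delta   | NULL    
Train    | Epsilon | NULL    
Test     | Helix   | Refactor
Optimize | Nimbus  | Refactor


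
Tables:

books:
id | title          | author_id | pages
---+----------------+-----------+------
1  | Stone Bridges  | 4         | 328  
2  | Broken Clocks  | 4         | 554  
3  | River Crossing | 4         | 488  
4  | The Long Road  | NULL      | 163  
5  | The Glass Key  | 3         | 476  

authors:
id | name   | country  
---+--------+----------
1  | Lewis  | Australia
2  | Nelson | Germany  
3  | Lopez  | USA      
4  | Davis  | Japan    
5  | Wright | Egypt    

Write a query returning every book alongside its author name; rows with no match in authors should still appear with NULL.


LEFT JOIN keeps every row from books (the left table); where author_id has no match in authors, the author columns become NULL. Walk through each book:
  - book 1 (Stone Bridges): author_id=4 -> matches Davis
  - book 2 (Broken Clocks): author_id=4 -> matches Davis
  - book 3 (River Crossing): author_id=4 -> matches Davis
  - book 4 (The Long Road): author_id=NULL, no match -> kept with NULL
  - book 5 (The Glass Key): author_id=3 -> matches Lopez
All 5 rows appear; 1 has NULL author.

SQL:
SELECT a.title, b.name AS author
FROM books a
LEFT JOIN authors b ON a.author_id = b.id

Result:
title          | author
---------------+-------
Stone Bridges  | Davis 
Broken Clocks  | Davis 
River Crossing | Davis 
The Long Road  | NULL  
The Glass Key  | Lopez 


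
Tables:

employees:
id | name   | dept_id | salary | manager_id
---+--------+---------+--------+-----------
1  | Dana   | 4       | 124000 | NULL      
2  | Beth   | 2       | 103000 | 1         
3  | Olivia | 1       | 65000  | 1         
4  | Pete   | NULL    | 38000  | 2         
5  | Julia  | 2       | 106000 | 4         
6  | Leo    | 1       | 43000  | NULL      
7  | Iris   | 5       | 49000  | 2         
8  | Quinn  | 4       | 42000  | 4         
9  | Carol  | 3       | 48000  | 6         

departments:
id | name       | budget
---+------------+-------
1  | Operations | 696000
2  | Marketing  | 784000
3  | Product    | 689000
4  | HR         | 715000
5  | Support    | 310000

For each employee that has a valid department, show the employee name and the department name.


INNER JOIN keeps only employees rows whose dept_id matches an id in departments. Walk through each employee:
  - employee 1 (Dana): dept_id=4 -> matches HR
  - employee 2 (Beth): dept_id=2 -> matches Marketing
  - employee 3 (Olivia): dept_id=1 -> matches Operations
  - employee 4 (Pete): dept_id=NULL, no match -> dropped
  - employee 5 (Julia): dept_id=2 -> matches Marketing
  - employee 6 (Leo): dept_id=1 -> matches Operations
  - employee 7 (Iris): dept_id=5 -> matches Support
  - employee 8 (Quinn): dept_id=4 -> matches HR
  - employee 9 (Carol): dept_id=3 -> matches Product
So 1 of 9 rows is dropped.

SQL:
SELECT a.name, b.name AS department
FROM employees a
INNER JOIN departments b ON a.dept_id = b.id

Result:
name   | department
-------+-----------
Dana   | HR        
Beth   | Marketing 
Olivia | Operations
Julia  | Marketing 
Leo    | Operations
Iris   | Support   
Quinn  | HR        
Carol  | Product   


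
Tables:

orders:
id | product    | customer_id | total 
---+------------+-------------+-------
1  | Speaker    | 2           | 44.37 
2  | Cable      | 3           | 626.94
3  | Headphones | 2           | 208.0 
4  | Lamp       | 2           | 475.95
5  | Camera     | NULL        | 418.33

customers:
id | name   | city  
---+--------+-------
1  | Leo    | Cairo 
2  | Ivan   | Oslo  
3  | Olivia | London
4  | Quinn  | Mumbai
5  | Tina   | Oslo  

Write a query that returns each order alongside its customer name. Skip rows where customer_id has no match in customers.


INNER JOIN keeps only orders rows whose customer_id matches an id in customers. Walk through each order:
  - order 1 (Speaker): customer_id=2 -> matches Ivan
  - order 2 (Cable): customer_id=3 -> matches Olivia
  - order 3 (Headphones): customer_id=2 -> matches Ivan
  - order 4 (Lamp): customer_id=2 -> matches Ivan
  - order 5 (Camera): customer_id=NULL, no match -> dropped
So 1 of 5 rows is dropped.

SQL:
SELECT a.product, b.name AS customer
FROM orders a
INNER JOIN customers b ON a.customer_id = b.id

Result:
product    | customer
-----------+---------
Speaker    | Ivan    
Cable      | Olivia  
Headphones | Ivan    
Lamp       | Ivan    


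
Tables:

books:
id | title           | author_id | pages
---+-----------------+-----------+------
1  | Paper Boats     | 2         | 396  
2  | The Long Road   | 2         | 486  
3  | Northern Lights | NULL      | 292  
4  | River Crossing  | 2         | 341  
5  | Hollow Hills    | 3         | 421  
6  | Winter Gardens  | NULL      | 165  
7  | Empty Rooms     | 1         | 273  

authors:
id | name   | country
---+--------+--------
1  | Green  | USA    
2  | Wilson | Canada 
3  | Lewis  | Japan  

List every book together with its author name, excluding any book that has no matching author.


INNER JOIN keeps only books rows whose author_id matches an id in authors. Walk through each book:
  - book 1 (Paper Boats): author_id=2 -> matches Wilson
  - book 2 (The Long Road): author_id=2 -> matches Wilson
  - book 3 (Northern Lights): author_id=NULL, no match -> dropped
  - book 4 (River Crossing): author_id=2 -> matches Wilson
  - book 5 (Hollow Hills): author_id=3 -> matches Lewis
  - book 6 (Winter Gardens): author_id=NULL, no match -> dropped
  - book 7 (Empty Rooms): author_id=1 -> matches Green
So 2 of 7 rows are dropped.

SQL:
SELECT a.title, b.name AS author
FROM books a
INNER JOIN authors b ON a.author_id = b.id

Result:
title          | author
---------------+-------
Paper Boats    | Wilson
The Long Road  | Wilson
River Crossing | Wilson
Hollow Hills   | Lewis 
Empty Rooms    | Green 


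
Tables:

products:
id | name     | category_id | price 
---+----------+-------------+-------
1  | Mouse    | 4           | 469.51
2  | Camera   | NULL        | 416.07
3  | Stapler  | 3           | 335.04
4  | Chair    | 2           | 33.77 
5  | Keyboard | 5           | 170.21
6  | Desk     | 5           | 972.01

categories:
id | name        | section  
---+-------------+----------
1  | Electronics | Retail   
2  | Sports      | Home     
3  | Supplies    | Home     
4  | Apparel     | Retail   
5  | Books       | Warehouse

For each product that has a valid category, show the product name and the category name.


INNER JOIN keeps only products rows whose category_id matches an id in categories. Walk through each product:
  - product 1 (Mouse): category_id=4 -> matches Apparel
  - product 2 (Camera): category_id=NULL, no match -> dropped
  - product 3 (Stapler): category_id=3 -> matches Supplies
  - product 4 (Chair): category_id=2 -> matches Sports
  - product 5 (Keyboard): category_id=5 -> matches Books
  - product 6 (Desk): category_id=5 -> matches Books
So 1 of 6 rows is dropped.

SQL:
SELECT a.name, b.name AS category
FROM products a
INNER JOIN categories b ON a.category_id = b.id

Result:
name     | category
---------+---------
Mouse    | Apparel 
Stapler  | Supplies
Chair    | Sports  
Keyboard | Books   
Desk     | Books   


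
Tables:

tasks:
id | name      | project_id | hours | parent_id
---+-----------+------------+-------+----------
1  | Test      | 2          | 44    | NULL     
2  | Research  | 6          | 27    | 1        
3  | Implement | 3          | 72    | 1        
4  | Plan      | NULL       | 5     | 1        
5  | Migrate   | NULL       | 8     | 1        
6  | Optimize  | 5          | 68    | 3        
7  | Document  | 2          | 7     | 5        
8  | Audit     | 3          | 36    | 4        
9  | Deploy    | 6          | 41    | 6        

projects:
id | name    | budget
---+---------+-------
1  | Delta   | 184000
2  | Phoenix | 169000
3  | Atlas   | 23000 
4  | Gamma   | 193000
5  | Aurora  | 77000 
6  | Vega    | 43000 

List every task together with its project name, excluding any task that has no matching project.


INNER JOIN keeps only tasks rows whose project_id matches an id in projects. Walk through each task:
  - task 1 (Test): project_id=2 -> matches Phoenix
  - task 2 (Research): project_id=6 -> matches Vega
  - task 3 (Implement): project_id=3 -> matches Atlas
  - task 4 (Plan): project_id=NULL, no match -> dropped
  - task 5 (Migrate): project_id=NULL, no match -> dropped
  - task 6 (Optimize): project_id=5 -> matches Aurora
  - task 7 (Document): project_id=2 -> matches Phoenix
  - task 8 (Audit): project_id=3 -> matches Atlas
  - task 9 (Deploy): project_id=6 -> matches Vega
So 2 of 9 rows are dropped.

SQL:
SELECT a.name, b.name AS project
FROM tasks a
INNER JOIN projects b ON a.project_id = b.id

Result:
name      | project
----------+--------
Test      | Phoenix
Research  | Vega   
Implement | Atlas  
Optimize  | Aurora 
Document  | Phoenix
Audit     | Atlas  
Deploy    | Vega   


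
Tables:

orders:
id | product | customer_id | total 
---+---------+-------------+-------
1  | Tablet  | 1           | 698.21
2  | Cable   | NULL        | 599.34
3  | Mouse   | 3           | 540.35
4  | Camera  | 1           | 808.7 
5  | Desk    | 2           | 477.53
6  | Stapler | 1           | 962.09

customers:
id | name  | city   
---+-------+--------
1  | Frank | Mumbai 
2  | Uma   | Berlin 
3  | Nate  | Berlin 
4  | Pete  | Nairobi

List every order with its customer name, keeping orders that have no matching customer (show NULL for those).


LEFT JOIN keeps every row from orders (the left table); where customer_id has no match in customers, the customer columns become NULL. Walk through each order:
  - order 1 (Tablet): customer_id=1 -> matches Frank
  - order 2 (Cable): customer_id=NULL, no match -> kept with NULL
  - order 3 (Mouse): customer_id=3 -> matches Nate
  - order 4 (Camera): customer_id=1 -> matches Frank
  - order 5 (Desk): customer_id=2 -> matches Uma
  - order 6 (Stapler): customer_id=1 -> matches Frank
All 6 rows appear; 1 has NULL customer.

SQL:
SELECT a.product, b.name AS customer
FROM orders a
LEFT JOIN customers b ON a.customer_id = b.id

Result:
product | customer
--------+---------
Tablet  | Frank   
Cable   | NULL    
Mouse   | Nate    
Camera  | Frank   
Desk    | Uma     
Stapler | Frank   
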